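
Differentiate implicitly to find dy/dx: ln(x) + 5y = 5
Differentiate the relation implicitly: treat y = y(x) and apply the chain rule, so every y-derivative picks up a y' = dy/dx factor.

With everything moved to the left-hand side, differentiate term by term:
  d/dx[5y] = 5·y'
  d/dx[ln(x)] = 1/x
  d/dx[-5] = 0

Separating the contributions that come from x directly and those that come through y:
  without y':      1/x
  multiplying y':  5

so (1/x) + (5)·y' = 0, and therefore
  dy/dx = -(1/x)/(5) = -1/(5x)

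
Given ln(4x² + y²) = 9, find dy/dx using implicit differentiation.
Apply d/dx to both sides, remembering that y depends on x. Each occurrence of y therefore brings in a y' = dy/dx via the chain rule.

With F(x, y) equal to the left-hand side minus the right, differentiate F term by term:
  d/dx[ln(4x^2 + y^2)] = (8x + 2y·y')/(4x^2 + y^2)
  d/dx[-9] = 0
Adding these up, d/dx[F] = 0 becomes
  (8x/(4x^2 + y^2)) + (2y/(4x^2 + y^2))·y' = 0,
so isolating y',
  dy/dx = -(8x/(4x^2 + y^2))/(2y/(4x^2 + y^2)) = -4x/y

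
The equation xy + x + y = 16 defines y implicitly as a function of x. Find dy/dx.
Differentiate the relation implicitly: treat y = y(x) and apply the chain rule, so every y-derivative picks up a y' = dy/dx factor.

With everything moved to the left-hand side, differentiate term by term:
  d/dx[xy] = x·y' + y
  d/dx[x] = 1
  d/dx[y] = y'
  d/dx[-16] = 0

Separating the contributions that come from x directly and those that come through y:
  without y':      y + 1
  multiplying y':  x + 1

so (y + 1) + (x + 1)·y' = 0, and therefore
  dy/dx = -(y + 1)/(x + 1) = (-y - 1)/(x + 1)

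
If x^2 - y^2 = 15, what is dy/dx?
Differentiate the relation implicitly: treat y = y(x) and apply the chain rule, so every y-derivative picks up a y' = dy/dx factor.

With everything moved to the left-hand side, differentiate term by term:
  d/dx[x^2] = 2x
  d/dx[-y^2] = -2y·y'
  d/dx[-15] = 0

Separating the contributions that come from x directly and those that come through y:
  without y':      2x
  multiplying y':  -2y

so (2x) + (-2y)·y' = 0, and therefore
  dy/dx = -(2x)/(-2y) = x/y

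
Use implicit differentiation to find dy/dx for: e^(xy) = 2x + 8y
Differentiate the relation implicitly: treat y = y(x) and apply the chain rule, so every y-derivative picks up a y' = dy/dx factor.

With everything moved to the left-hand side, differentiate term by term:
  d/dx[-2x] = -2
  d/dx[-8y] = -8·y'
  d/dx[e^(xy)] = (x·y' + y)·e^(xy)

Separating the contributions that come from x directly and those that come through y:
  without y':      y·e^(xy) - 2
  multiplying y':  x·e^(xy) - 8

so (y·e^(xy) - 2) + (x·e^(xy) - 8)·y' = 0, and therefore
  dy/dx = -(y·e^(xy) - 2)/(x·e^(xy) - 8) = (-y·e^(xy) + 2)/(x·e^(xy) - 8)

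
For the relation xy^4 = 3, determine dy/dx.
Take d/dx of both sides. Since y is implicitly a function of x, the chain rule attaches a y' = dy/dx factor whenever we differentiate through y.

Set F(x, y) = (left side) − (right side), so the curve is F = 0. Differentiating each term of F:
  d/dx[xy^4] = 4xy^3·y' + y^4
  d/dx[-3] = 0

Collecting, the y'-free part is the partial derivative in x and the y' coefficient is the partial derivative in y:
  ∂F/∂x = y^4
  ∂F/∂y = 4xy^3

so d/dx[F(x, y(x))] = ∂F/∂x + (∂F/∂y)·y' = 0. Rearranging,
  dy/dx = -(∂F/∂x)/(∂F/∂y) = -(y^4)/(4xy^3) = -y/(4x)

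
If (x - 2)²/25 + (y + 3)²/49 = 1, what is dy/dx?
Apply d/dx to both sides, remembering that y depends on x. Each occurrence of y therefore brings in a y' = dy/dx via the chain rule.

With F(x, y) equal to the left-hand side minus the right, differentiate F term by term:
  d/dx[(x - 2)^2/25] = 2x/25 - 4/25
  d/dx[(y + 3)^2/49] = 2·y'(y + 3)/49
  d/dx[-1] = 0
Adding these up, d/dx[F] = 0 becomes
  (2x/25 - 4/25) + (2y/49 + 6/49)·y' = 0,
so isolating y',
  dy/dx = -(2x/25 - 4/25)/(2y/49 + 6/49)
        = -(2(x - 2)/25)/(2(y + 3)/49) = 49(2 - x)/(25(y + 3))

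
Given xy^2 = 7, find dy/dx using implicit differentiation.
Differentiate the relation implicitly: treat y = y(x) and apply the chain rule, so every y-derivative picks up a y' = dy/dx factor.

With everything moved to the left-hand side, differentiate term by term:
  d/dx[xy^2] = 2xy·y' + y^2
  d/dx[-7] = 0

Separating the contributions that come from x directly and those that come through y:
  without y':      y^2
  multiplying y':  2xy

so (y^2) + (2xy)·y' = 0, and therefore
  dy/dx = -(y^2)/(2xy) = -y/(2x)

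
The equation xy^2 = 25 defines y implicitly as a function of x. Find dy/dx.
Take d/dx of both sides. Since y is implicitly a function of x, the chain rule attaches a y' = dy/dx factor whenever we differentiate through y.

Set F(x, y) = (left side) − (right side), so the curve is F = 0. Differentiating each term of F:
  d/dx[xy^2] = 2xy·y' + y^2
  d/dx[-25] = 0

Collecting, the y'-free part is the partial derivative in x and the y' coefficient is the partial derivative in y:
  ∂F/∂x = y^2
  ∂F/∂y = 2xy

so d/dx[F(x, y(x))] = ∂F/∂x + (∂F/∂y)·y' = 0. Rearranging,
  dy/dx = -(∂F/∂x)/(∂F/∂y) = -(y^2)/(2xy) = -y/(2x)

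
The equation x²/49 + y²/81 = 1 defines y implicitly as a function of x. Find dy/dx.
Differentiate both sides with respect to x, treating y as y(x). By the chain rule, any term containing y contributes a factor of y' = dy/dx when we differentiate it.

Move every term to one side and write the relation as F(x, y) = 0. Term by term,
  d/dx[x^2/49] = 2x/49
  d/dx[y^2/81] = 2y·y'/81
  d/dx[-1] = 0

The pieces without y' make up ∂F/∂x and the coefficient of y' is ∂F/∂y:
  ∂F/∂x = 2x/49,
  ∂F/∂y = 2y/81.

Since d/dx[F] = ∂F/∂x + (∂F/∂y)·y' = 0, solve for y':
  (∂F/∂y)·y' = -∂F/∂x
  dy/dx = -(∂F/∂x)/(∂F/∂y) = -(2x/49)/(2y/81) = -81x/(49y)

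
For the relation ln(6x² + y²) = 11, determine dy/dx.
Differentiate both sides with respect to x, treating y as y(x). By the chain rule, any term containing y contributes a factor of y' = dy/dx when we differentiate it.

Move every term to one side and write the relation as F(x, y) = 0. Term by term,
  d/dx[ln(6x^2 + y^2)] = (12x + 2y·y')/(6x^2 + y^2)
  d/dx[-11] = 0

The pieces without y' make up ∂F/∂x and the coefficient of y' is ∂F/∂y:
  ∂F/∂x = 12x/(6x^2 + y^2),
  ∂F/∂y = 2y/(6x^2 + y^2).

Since d/dx[F] = ∂F/∂x + (∂F/∂y)·y' = 0, solve for y':
  (∂F/∂y)·y' = -∂F/∂x
  dy/dx = -(∂F/∂x)/(∂F/∂y) = -(12x/(6x^2 + y^2))/(2y/(6x^2 + y^2)) = -6x/y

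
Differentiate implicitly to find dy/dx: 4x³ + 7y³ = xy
Take d/dx of both sides. Since y is implicitly a function of x, the chain rule attaches a y' = dy/dx factor whenever we differentiate through y.

Set F(x, y) = (left side) − (right side), so the curve is F = 0. Differentiating each term of F:
  d/dx[4x^3] = 12x^2
  d/dx[-xy] = -x·y' - y
  d/dx[7y^3] = 21y^2·y'

Collecting, the y'-free part is the partial derivative in x and the y' coefficient is the partial derivative in y:
  ∂F/∂x = 12x^2 - y
  ∂F/∂y = -x + 21y^2

so d/dx[F(x, y(x))] = ∂F/∂x + (∂F/∂y)·y' = 0. Rearranging,
  dy/dx = -(∂F/∂x)/(∂F/∂y) = -(12x^2 - y)/(-x + 21y^2) = (12x^2 - y)/(x - 21y^2)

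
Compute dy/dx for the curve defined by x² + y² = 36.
Differentiate both sides with respect to x, treating y as y(x). By the chain rule, any term containing y contributes a factor of y' = dy/dx when we differentiate it.

Move every term to one side and write the relation as F(x, y) = 0. Term by term,
  d/dx[x^2] = 2x
  d/dx[y^2] = 2y·y'
  d/dx[-36] = 0

The pieces without y' make up ∂F/∂x and the coefficient of y' is ∂F/∂y:
  ∂F/∂x = 2x,
  ∂F/∂y = 2y.

Since d/dx[F] = ∂F/∂x + (∂F/∂y)·y' = 0, solve for y':
  (∂F/∂y)·y' = -∂F/∂x
  dy/dx = -(∂F/∂x)/(∂F/∂y) = -(2x)/(2y) = -x/y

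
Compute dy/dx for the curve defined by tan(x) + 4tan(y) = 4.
Differentiate both sides with respect to x, treating y as y(x). By the chain rule, any term containing y contributes a factor of y' = dy/dx when we differentiate it.

Move every term to one side and write the relation as F(x, y) = 0. Term by term,
  d/dx[tan(x)] = tan(x)^2 + 1
  d/dx[4tan(y)] = 4·y'(tan(y)^2 + 1)
  d/dx[-4] = 0

The pieces without y' make up ∂F/∂x and the coefficient of y' is ∂F/∂y:
  ∂F/∂x = tan(x)^2 + 1,
  ∂F/∂y = 4tan(y)^2 + 4.

Since d/dx[F] = ∂F/∂x + (∂F/∂y)·y' = 0, solve for y':
  (∂F/∂y)·y' = -∂F/∂x
  dy/dx = -(∂F/∂x)/(∂F/∂y) = -(tan(x)^2 + 1)/(4tan(y)^2 + 4) = -cos(y)^2/(4cos(x)^2)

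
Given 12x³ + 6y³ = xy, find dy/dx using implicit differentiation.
Take d/dx of both sides. Since y is implicitly a function of x, the chain rule attaches a y' = dy/dx factor whenever we differentiate through y.

Set F(x, y) = (left side) − (right side), so the curve is F = 0. Differentiating each term of F:
  d/dx[12x^3] = 36x^2
  d/dx[-xy] = -x·y' - y
  d/dx[6y^3] = 18y^2·y'

Collecting, the y'-free part is the partial derivative in x and the y' coefficient is the partial derivative in y:
  ∂F/∂x = 36x^2 - y
  ∂F/∂y = -x + 18y^2

so d/dx[F(x, y(x))] = ∂F/∂x + (∂F/∂y)·y' = 0. Rearranging,
  dy/dx = -(∂F/∂x)/(∂F/∂y) = -(36x^2 - y)/(-x + 18y^2) = (36x^2 - y)/(x - 18y^2)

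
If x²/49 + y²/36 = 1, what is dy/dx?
Apply d/dx to both sides, remembering that y depends on x. Each occurrence of y therefore brings in a y' = dy/dx via the chain rule.

With F(x, y) equal to the left-hand side minus the right, differentiate F term by term:
  d/dx[x^2/49] = 2x/49
  d/dx[y^2/36] = y·y'/18
  d/dx[-1] = 0
Adding these up, d/dx[F] = 0 becomes
  (2x/49) + (y/18)·y' = 0,
so isolating y',
  dy/dx = -(2x/49)/(y/18) = -36x/(49y)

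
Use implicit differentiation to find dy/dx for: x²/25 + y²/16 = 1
Take d/dx of both sides. Since y is implicitly a function of x, the chain rule attaches a y' = dy/dx factor whenever we differentiate through y.

Set F(x, y) = (left side) − (right side), so the curve is F = 0. Differentiating each term of F:
  d/dx[x^2/25] = 2x/25
  d/dx[y^2/16] = y·y'/8
  d/dx[-1] = 0

Collecting, the y'-free part is the partial derivative in x and the y' coefficient is the partial derivative in y:
  ∂F/∂x = 2x/25
  ∂F/∂y = y/8

so d/dx[F(x, y(x))] = ∂F/∂x + (∂F/∂y)·y' = 0. Rearranging,
  dy/dx = -(∂F/∂x)/(∂F/∂y) = -(2x/25)/(y/8) = -16x/(25y)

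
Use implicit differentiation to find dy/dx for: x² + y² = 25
Differentiate the relation implicitly: treat y = y(x) and apply the chain rule, so every y-derivative picks up a y' = dy/dx factor.

With everything moved to the left-hand side, differentiate term by term:
  d/dx[x^2] = 2x
  d/dx[y^2] = 2y·y'
  d/dx[-25] = 0

Separating the contributions that come from x directly and those that come through y:
  without y':      2x
  multiplying y':  2y

so (2x) + (2y)·y' = 0, and therefore
  dy/dx = -(2x)/(2y) = -x/y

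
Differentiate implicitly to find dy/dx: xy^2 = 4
Take d/dx of both sides. Since y is implicitly a function of x, the chain rule attaches a y' = dy/dx factor whenever we differentiate through y.

Set F(x, y) = (left side) − (right side), so the curve is F = 0. Differentiating each term of F:
  d/dx[xy^2] = 2xy·y' + y^2
  d/dx[-4] = 0

Collecting, the y'-free part is the partial derivative in x and the y' coefficient is the partial derivative in y:
  ∂F/∂x = y^2
  ∂F/∂y = 2xy

so d/dx[F(x, y(x))] = ∂F/∂x + (∂F/∂y)·y' = 0. Rearranging,
  dy/dx = -(∂F/∂x)/(∂F/∂y) = -(y^2)/(2xy) = -y/(2x)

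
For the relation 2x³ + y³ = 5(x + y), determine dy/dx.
Take d/dx of both sides. Since y is implicitly a function of x, the chain rule attaches a y' = dy/dx factor whenever we differentiate through y.

Set F(x, y) = (left side) − (right side), so the curve is F = 0. Differentiating each term of F:
  d/dx[2x^3] = 6x^2
  d/dx[-5x] = -5
  d/dx[y^3] = 3y^2·y'
  d/dx[-5y] = -5·y'

Collecting, the y'-free part is the partial derivative in x and the y' coefficient is the partial derivative in y:
  ∂F/∂x = 6x^2 - 5
  ∂F/∂y = 3y^2 - 5

so d/dx[F(x, y(x))] = ∂F/∂x + (∂F/∂y)·y' = 0. Rearranging,
  dy/dx = -(∂F/∂x)/(∂F/∂y) = -(6x^2 - 5)/(3y^2 - 5) = (5 - 6x^2)/(3y^2 - 5)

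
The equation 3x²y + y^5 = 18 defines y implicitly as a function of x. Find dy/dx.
Differentiate the relation implicitly: treat y = y(x) and apply the chain rule, so every y-derivative picks up a y' = dy/dx factor.

With everything moved to the left-hand side, differentiate term by term:
  d/dx[3x^2y] = 3x^2·y' + 6xy
  d/dx[y^5] = 5y^4·y'
  d/dx[-18] = 0

Separating the contributions that come from x directly and those that come through y:
  without y':      6xy
  multiplying y':  3x^2 + 5y^4

so (6xy) + (3x^2 + 5y^4)·y' = 0, and therefore
  dy/dx = -(6xy)/(3x^2 + 5y^4) = -6xy/(3x^2 + 5y^4)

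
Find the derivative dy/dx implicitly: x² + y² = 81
Take d/dx of both sides. Since y is implicitly a function of x, the chain rule attaches a y' = dy/dx factor whenever we differentiate through y.

Set F(x, y) = (left side) − (right side), so the curve is F = 0. Differentiating each term of F:
  d/dx[x^2] = 2x
  d/dx[y^2] = 2y·y'
  d/dx[-81] = 0

Collecting, the y'-free part is the partial derivative in x and the y' coefficient is the partial derivative in y:
  ∂F/∂x = 2x
  ∂F/∂y = 2y

so d/dx[F(x, y(x))] = ∂F/∂x + (∂F/∂y)·y' = 0. Rearranging,
  dy/dx = -(∂F/∂x)/(∂F/∂y) = -(2x)/(2y) = -x/y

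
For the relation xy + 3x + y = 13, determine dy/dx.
Take d/dx of both sides. Since y is implicitly a function of x, the chain rule attaches a y' = dy/dx factor whenever we differentiate through y.

Set F(x, y) = (left side) − (right side), so the curve is F = 0. Differentiating each term of F:
  d/dx[xy] = x·y' + y
  d/dx[3x] = 3
  d/dx[y] = y'
  d/dx[-13] = 0

Collecting, the y'-free part is the partial derivative in x and the y' coefficient is the partial derivative in y:
  ∂F/∂x = y + 3
  ∂F/∂y = x + 1

so d/dx[F(x, y(x))] = ∂F/∂x + (∂F/∂y)·y' = 0. Rearranging,
  dy/dx = -(∂F/∂x)/(∂F/∂y) = -(y + 3)/(x + 1) = (-y - 3)/(x + 1)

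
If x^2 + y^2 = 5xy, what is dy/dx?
Take d/dx of both sides. Since y is implicitly a function of x, the chain rule attaches a y' = dy/dx factor whenever we differentiate through y.

Set F(x, y) = (left side) − (right side), so the curve is F = 0. Differentiating each term of F:
  d/dx[x^2] = 2x
  d/dx[-5xy] = -5x·y' - 5y
  d/dx[y^2] = 2y·y'

Collecting, the y'-free part is the partial derivative in x and the y' coefficient is the partial derivative in y:
  ∂F/∂x = 2x - 5y
  ∂F/∂y = -5x + 2y

so d/dx[F(x, y(x))] = ∂F/∂x + (∂F/∂y)·y' = 0. Rearranging,
  dy/dx = -(∂F/∂x)/(∂F/∂y) = -(2x - 5y)/(-5x + 2y) = (2x - 5y)/(5x - 2y)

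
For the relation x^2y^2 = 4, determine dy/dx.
Differentiate the relation implicitly: treat y = y(x) and apply the chain rule, so every y-derivative picks up a y' = dy/dx factor.

With everything moved to the left-hand side, differentiate term by term:
  d/dx[x^2y^2] = 2x^2y·y' + 2xy^2
  d/dx[-4] = 0

Separating the contributions that come from x directly and those that come through y:
  without y':      2xy^2
  multiplying y':  2x^2y

so (2xy^2) + (2x^2y)·y' = 0, and therefore
  dy/dx = -(2xy^2)/(2x^2y) = -y/x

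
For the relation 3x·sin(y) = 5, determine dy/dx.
Differentiate the relation implicitly: treat y = y(x) and apply the chain rule, so every y-derivative picks up a y' = dy/dx factor.

With everything moved to the left-hand side, differentiate term by term:
  d/dx[3x·sin(y)] = 3x·y'·cos(y) + 3sin(y)
  d/dx[-5] = 0

Separating the contributions that come from x directly and those that come through y:
  without y':      3sin(y)
  multiplying y':  3x·cos(y)

so (3sin(y)) + (3x·cos(y))·y' = 0, and therefore
  dy/dx = -(3sin(y))/(3x·cos(y)) = -tan(y)/x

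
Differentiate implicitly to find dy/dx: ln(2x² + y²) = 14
Differentiate both sides with respect to x, treating y as y(x). By the chain rule, any term containing y contributes a factor of y' = dy/dx when we differentiate it.

Move every term to one side and write the relation as F(x, y) = 0. Term by term,
  d/dx[ln(2x^2 + y^2)] = (4x + 2y·y')/(2x^2 + y^2)
  d/dx[-14] = 0

The pieces without y' make up ∂F/∂x and the coefficient of y' is ∂F/∂y:
  ∂F/∂x = 4x/(2x^2 + y^2),
  ∂F/∂y = 2y/(2x^2 + y^2).

Since d/dx[F] = ∂F/∂x + (∂F/∂y)·y' = 0, solve for y':
  (∂F/∂y)·y' = -∂F/∂x
  dy/dx = -(∂F/∂x)/(∂F/∂y) = -(4x/(2x^2 + y^2))/(2y/(2x^2 + y^2)) = -2x/y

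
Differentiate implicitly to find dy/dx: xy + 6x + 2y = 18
Apply d/dx to both sides, remembering that y depends on x. Each occurrence of y therefore brings in a y' = dy/dx via the chain rule.

With F(x, y) equal to the left-hand side minus the right, differentiate F term by term:
  d/dx[xy] = x·y' + y
  d/dx[6x] = 6
  d/dx[2y] = 2·y'
  d/dx[-18] = 0
Adding these up, d/dx[F] = 0 becomes
  (y + 6) + (x + 2)·y' = 0,
so isolating y',
  dy/dx = -(y + 6)/(x + 2) = (-y - 6)/(x + 2)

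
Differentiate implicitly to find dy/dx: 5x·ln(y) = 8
Apply d/dx to both sides, remembering that y depends on x. Each occurrence of y therefore brings in a y' = dy/dx via the chain rule.

With F(x, y) equal to the left-hand side minus the right, differentiate F term by term:
  d/dx[5x·ln(y)] = 5x·y'/y + 5ln(y)
  d/dx[-8] = 0
Adding these up, d/dx[F] = 0 becomes
  (5ln(y)) + (5x/y)·y' = 0,
so isolating y',
  dy/dx = -(5ln(y))/(5x/y) = -y·ln(y)/x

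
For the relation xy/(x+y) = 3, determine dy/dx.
Differentiate the relation implicitly: treat y = y(x) and apply the chain rule, so every y-derivative picks up a y' = dy/dx factor.

With everything moved to the left-hand side, differentiate term by term:
  d/dx[xy/(x + y)] = xy(-y' - 1)/(x + y)^2 + x·y'/(x + y) + y/(x + y)
  d/dx[-3] = 0

Separating the contributions that come from x directly and those that come through y:
  without y':      -xy/(x + y)^2 + y/(x + y)
  multiplying y':  -xy/(x + y)^2 + x/(x + y)

so (-xy/(x + y)^2 + y/(x + y)) + (-xy/(x + y)^2 + x/(x + y))·y' = 0, and therefore
  dy/dx = -(-xy/(x + y)^2 + y/(x + y))/(-xy/(x + y)^2 + x/(x + y))
        = -(y^2/(x + y)^2)/(x^2/(x + y)^2) = -y^2/x^2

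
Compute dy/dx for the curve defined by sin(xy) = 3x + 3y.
Apply d/dx to both sides, remembering that y depends on x. Each occurrence of y therefore brings in a y' = dy/dx via the chain rule.

With F(x, y) equal to the left-hand side minus the right, differentiate F term by term:
  d/dx[-3x] = -3
  d/dx[-3y] = -3·y'
  d/dx[sin(xy)] = (x·y' + y)·cos(xy)
Adding these up, d/dx[F] = 0 becomes
  (y·cos(xy) - 3) + (x·cos(xy) - 3)·y' = 0,
so isolating y',
  dy/dx = -(y·cos(xy) - 3)/(x·cos(xy) - 3) = (-y·cos(xy) + 3)/(x·cos(xy) - 3)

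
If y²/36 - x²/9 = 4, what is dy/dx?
Differentiate both sides with respect to x, treating y as y(x). By the chain rule, any term containing y contributes a factor of y' = dy/dx when we differentiate it.

Move every term to one side and write the relation as F(x, y) = 0. Term by term,
  d/dx[-x^2/9] = -2x/9
  d/dx[y^2/36] = y·y'/18
  d/dx[-4] = 0

The pieces without y' make up ∂F/∂x and the coefficient of y' is ∂F/∂y:
  ∂F/∂x = -2x/9,
  ∂F/∂y = y/18.

Since d/dx[F] = ∂F/∂x + (∂F/∂y)·y' = 0, solve for y':
  (∂F/∂y)·y' = -∂F/∂x
  dy/dx = -(∂F/∂x)/(∂F/∂y) = -(-2x/9)/(y/18) = 4x/y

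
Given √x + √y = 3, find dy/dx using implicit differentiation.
Take d/dx of both sides. Since y is implicitly a function of x, the chain rule attaches a y' = dy/dx factor whenever we differentiate through y.

Set F(x, y) = (left side) − (right side), so the curve is F = 0. Differentiating each term of F:
  d/dx[√(x)] = 1/(2√(x))
  d/dx[√(y)] = y'/(2√(y))
  d/dx[-3] = 0

Collecting, the y'-free part is the partial derivative in x and the y' coefficient is the partial derivative in y:
  ∂F/∂x = 1/(2√(x))
  ∂F/∂y = 1/(2√(y))

so d/dx[F(x, y(x))] = ∂F/∂x + (∂F/∂y)·y' = 0. Rearranging,
  dy/dx = -(∂F/∂x)/(∂F/∂y) = -(1/(2√(x)))/(1/(2√(y))) = -√(y)/√(x)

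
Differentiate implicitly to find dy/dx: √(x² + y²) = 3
Differentiate the relation implicitly: treat y = y(x) and apply the chain rule, so every y-derivative picks up a y' = dy/dx factor.

With everything moved to the left-hand side, differentiate term by term:
  d/dx[√(x^2 + y^2)] = (x + y·y')/√(x^2 + y^2)
  d/dx[-3] = 0

Separating the contributions that come from x directly and those that come through y:
  without y':      x/√(x^2 + y^2)
  multiplying y':  y/√(x^2 + y^2)

so (x/√(x^2 + y^2)) + (y/√(x^2 + y^2))·y' = 0, and therefore
  dy/dx = -(x/√(x^2 + y^2))/(y/√(x^2 + y^2)) = -x/y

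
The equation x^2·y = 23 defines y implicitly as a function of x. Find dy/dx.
Differentiate the relation implicitly: treat y = y(x) and apply the chain rule, so every y-derivative picks up a y' = dy/dx factor.

With everything moved to the left-hand side, differentiate term by term:
  d/dx[x^2y] = x^2·y' + 2xy
  d/dx[-23] = 0

Separating the contributions that come from x directly and those that come through y:
  without y':      2xy
  multiplying y':  x^2

so (2xy) + (x^2)·y' = 0, and therefore
  dy/dx = -(2xy)/(x^2) = -2y/x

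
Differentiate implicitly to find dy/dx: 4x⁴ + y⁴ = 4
Apply d/dx to both sides, remembering that y depends on x. Each occurrence of y therefore brings in a y' = dy/dx via the chain rule.

With F(x, y) equal to the left-hand side minus the right, differentiate F term by term:
  d/dx[4x^4] = 16x^3
  d/dx[y^4] = 4y^3·y'
  d/dx[-4] = 0
Adding these up, d/dx[F] = 0 becomes
  (16x^3) + (4y^3)·y' = 0,
so isolating y',
  dy/dx = -(16x^3)/(4y^3) = -4x^3/y^3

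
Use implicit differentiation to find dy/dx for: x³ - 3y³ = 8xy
Apply d/dx to both sides, remembering that y depends on x. Each occurrence of y therefore brings in a y' = dy/dx via the chain rule.

With F(x, y) equal to the left-hand side minus the right, differentiate F term by term:
  d/dx[x^3] = 3x^2
  d/dx[-8xy] = -8x·y' - 8y
  d/dx[-3y^3] = -9y^2·y'
Adding these up, d/dx[F] = 0 becomes
  (3x^2 - 8y) + (-8x - 9y^2)·y' = 0,
so isolating y',
  dy/dx = -(3x^2 - 8y)/(-8x - 9y^2) = (3x^2 - 8y)/(8x + 9y^2)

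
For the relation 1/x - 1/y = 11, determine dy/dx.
Differentiate both sides with respect to x, treating y as y(x). By the chain rule, any term containing y contributes a factor of y' = dy/dx when we differentiate it.

Move every term to one side and write the relation as F(x, y) = 0. Term by term,
  d/dx[-1/y] = y'/y^2
  d/dx[1/x] = -1/x^2
  d/dx[-11] = 0

The pieces without y' make up ∂F/∂x and the coefficient of y' is ∂F/∂y:
  ∂F/∂x = -1/x^2,
  ∂F/∂y = y^(-2).

Since d/dx[F] = ∂F/∂x + (∂F/∂y)·y' = 0, solve for y':
  (∂F/∂y)·y' = -∂F/∂x
  dy/dx = -(∂F/∂x)/(∂F/∂y) = -(-1/x^2)/(y^(-2)) = y^2/x^2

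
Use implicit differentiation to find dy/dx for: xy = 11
Apply d/dx to both sides, remembering that y depends on x. Each occurrence of y therefore brings in a y' = dy/dx via the chain rule.

With F(x, y) equal to the left-hand side minus the right, differentiate F term by term:
  d/dx[xy] = x·y' + y
  d/dx[-11] = 0
Adding these up, d/dx[F] = 0 becomes
  (y) + (x)·y' = 0,
so isolating y',
  dy/dx = -(y)/(x) = -y/x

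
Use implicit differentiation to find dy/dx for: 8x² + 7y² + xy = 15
Differentiate both sides with respect to x, treating y as y(x). By the chain rule, any term containing y contributes a factor of y' = dy/dx when we differentiate it.

Move every term to one side and write the relation as F(x, y) = 0. Term by term,
  d/dx[8x^2] = 16x
  d/dx[xy] = x·y' + y
  d/dx[7y^2] = 14y·y'
  d/dx[-15] = 0

The pieces without y' make up ∂F/∂x and the coefficient of y' is ∂F/∂y:
  ∂F/∂x = 16x + y,
  ∂F/∂y = x + 14y.

Since d/dx[F] = ∂F/∂x + (∂F/∂y)·y' = 0, solve for y':
  (∂F/∂y)·y' = -∂F/∂x
  dy/dx = -(∂F/∂x)/(∂F/∂y) = -(16x + y)/(x + 14y) = (-16x - y)/(x + 14y)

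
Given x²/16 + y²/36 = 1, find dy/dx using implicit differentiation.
Apply d/dx to both sides, remembering that y depends on x. Each occurrence of y therefore brings in a y' = dy/dx via the chain rule.

With F(x, y) equal to the left-hand side minus the right, differentiate F term by term:
  d/dx[x^2/16] = x/8
  d/dx[y^2/36] = y·y'/18
  d/dx[-1] = 0
Adding these up, d/dx[F] = 0 becomes
  (x/8) + (y/18)·y' = 0,
so isolating y',
  dy/dx = -(x/8)/(y/18) = -9x/(4y)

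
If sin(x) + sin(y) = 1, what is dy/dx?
Differentiate the relation implicitly: treat y = y(x) and apply the chain rule, so every y-derivative picks up a y' = dy/dx factor.

With everything moved to the left-hand side, differentiate term by term:
  d/dx[sin(x)] = cos(x)
  d/dx[sin(y)] = y'·cos(y)
  d/dx[-1] = 0

Separating the contributions that come from x directly and those that come through y:
  without y':      cos(x)
  multiplying y':  cos(y)

so (cos(x)) + (cos(y))·y' = 0, and therefore
  dy/dx = -(cos(x))/(cos(y)) = -cos(x)/cos(y)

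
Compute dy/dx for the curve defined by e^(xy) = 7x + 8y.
Differentiate both sides with respect to x, treating y as y(x). By the chain rule, any term containing y contributes a factor of y' = dy/dx when we differentiate it.

Move every term to one side and write the relation as F(x, y) = 0. Term by term,
  d/dx[-7x] = -7
  d/dx[-8y] = -8·y'
  d/dx[e^(xy)] = (x·y' + y)·e^(xy)

The pieces without y' make up ∂F/∂x and the coefficient of y' is ∂F/∂y:
  ∂F/∂x = y·e^(xy) - 7,
  ∂F/∂y = x·e^(xy) - 8.

Since d/dx[F] = ∂F/∂x + (∂F/∂y)·y' = 0, solve for y':
  (∂F/∂y)·y' = -∂F/∂x
  dy/dx = -(∂F/∂x)/(∂F/∂y) = -(y·e^(xy) - 7)/(x·e^(xy) - 8) = (-y·e^(xy) + 7)/(x·e^(xy) - 8)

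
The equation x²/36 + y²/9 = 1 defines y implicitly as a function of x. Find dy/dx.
Differentiate both sides with respect to x, treating y as y(x). By the chain rule, any term containing y contributes a factor of y' = dy/dx when we differentiate it.

Move every term to one side and write the relation as F(x, y) = 0. Term by term,
  d/dx[x^2/36] = x/18
  d/dx[y^2/9] = 2y·y'/9
  d/dx[-1] = 0

The pieces without y' make up ∂F/∂x and the coefficient of y' is ∂F/∂y:
  ∂F/∂x = x/18,
  ∂F/∂y = 2y/9.

Since d/dx[F] = ∂F/∂x + (∂F/∂y)·y' = 0, solve for y':
  (∂F/∂y)·y' = -∂F/∂x
  dy/dx = -(∂F/∂x)/(∂F/∂y) = -(x/18)/(2y/9) = -x/(4y)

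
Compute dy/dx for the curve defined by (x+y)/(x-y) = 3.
Differentiate both sides with respect to x, treating y as y(x). By the chain rule, any term containing y contributes a factor of y' = dy/dx when we differentiate it.

Move every term to one side and write the relation as F(x, y) = 0. Term by term,
  d/dx[(x + y)/(x - y)] = (y' + 1)/(x - y) + (x + y)(y' - 1)/(x - y)^2
  d/dx[-3] = 0

The pieces without y' make up ∂F/∂x and the coefficient of y' is ∂F/∂y:
  ∂F/∂x = 1/(x - y) - (x + y)/(x - y)^2,
  ∂F/∂y = 1/(x - y) + (x + y)/(x - y)^2.

Since d/dx[F] = ∂F/∂x + (∂F/∂y)·y' = 0, solve for y':
  (∂F/∂y)·y' = -∂F/∂x
  dy/dx = -(∂F/∂x)/(∂F/∂y) = -(1/(x - y) - (x + y)/(x - y)^2)/(1/(x - y) + (x + y)/(x - y)^2)
        = -(-2y/(x - y)^2)/(2x/(x - y)^2) = y/x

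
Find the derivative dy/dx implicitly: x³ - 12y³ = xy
Differentiate both sides with respect to x, treating y as y(x). By the chain rule, any term containing y contributes a factor of y' = dy/dx when we differentiate it.

Move every term to one side and write the relation as F(x, y) = 0. Term by term,
  d/dx[x^3] = 3x^2
  d/dx[-xy] = -x·y' - y
  d/dx[-12y^3] = -36y^2·y'

The pieces without y' make up ∂F/∂x and the coefficient of y' is ∂F/∂y:
  ∂F/∂x = 3x^2 - y,
  ∂F/∂y = -x - 36y^2.

Since d/dx[F] = ∂F/∂x + (∂F/∂y)·y' = 0, solve for y':
  (∂F/∂y)·y' = -∂F/∂x
  dy/dx = -(∂F/∂x)/(∂F/∂y) = -(3x^2 - y)/(-x - 36y^2) = (3x^2 - y)/(x + 36y^2)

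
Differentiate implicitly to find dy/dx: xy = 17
Take d/dx of both sides. Since y is implicitly a function of x, the chain rule attaches a y' = dy/dx factor whenever we differentiate through y.

Set F(x, y) = (left side) − (right side), so the curve is F = 0. Differentiating each term of F:
  d/dx[xy] = x·y' + y
  d/dx[-17] = 0

Collecting, the y'-free part is the partial derivative in x and the y' coefficient is the partial derivative in y:
  ∂F/∂x = y
  ∂F/∂y = x

so d/dx[F(x, y(x))] = ∂F/∂x + (∂F/∂y)·y' = 0. Rearranging,
  dy/dx = -(∂F/∂x)/(∂F/∂y) = -(y)/(x) = -y/x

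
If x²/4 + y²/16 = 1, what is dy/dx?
Differentiate the relation implicitly: treat y = y(x) and apply the chain rule, so every y-derivative picks up a y' = dy/dx factor.

With everything moved to the left-hand side, differentiate term by term:
  d/dx[x^2/4] = x/2
  d/dx[y^2/16] = y·y'/8
  d/dx[-1] = 0

Separating the contributions that come from x directly and those that come through y:
  without y':      x/2
  multiplying y':  y/8

so (x/2) + (y/8)·y' = 0, and therefore
  dy/dx = -(x/2)/(y/8) = -4x/y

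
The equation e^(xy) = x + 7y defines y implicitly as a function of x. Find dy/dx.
Take d/dx of both sides. Since y is implicitly a function of x, the chain rule attaches a y' = dy/dx factor whenever we differentiate through y.

Set F(x, y) = (left side) − (right side), so the curve is F = 0. Differentiating each term of F:
  d/dx[-x] = -1
  d/dx[-7y] = -7·y'
  d/dx[e^(xy)] = (x·y' + y)·e^(xy)

Collecting, the y'-free part is the partial derivative in x and the y' coefficient is the partial derivative in y:
  ∂F/∂x = y·e^(xy) - 1
  ∂F/∂y = x·e^(xy) - 7

so d/dx[F(x, y(x))] = ∂F/∂x + (∂F/∂y)·y' = 0. Rearranging,
  dy/dx = -(∂F/∂x)/(∂F/∂y) = -(y·e^(xy) - 1)/(x·e^(xy) - 7) = (-y·e^(xy) + 1)/(x·e^(xy) - 7)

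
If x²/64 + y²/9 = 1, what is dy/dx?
Differentiate the relation implicitly: treat y = y(x) and apply the chain rule, so every y-derivative picks up a y' = dy/dx factor.

With everything moved to the left-hand side, differentiate term by term:
  d/dx[x^2/64] = x/32
  d/dx[y^2/9] = 2y·y'/9
  d/dx[-1] = 0

Separating the contributions that come from x directly and those that come through y:
  without y':      x/32
  multiplying y':  2y/9

so (x/32) + (2y/9)·y' = 0, and therefore
  dy/dx = -(x/32)/(2y/9) = -9x/(64y)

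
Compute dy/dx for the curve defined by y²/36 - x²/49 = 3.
Take d/dx of both sides. Since y is implicitly a function of x, the chain rule attaches a y' = dy/dx factor whenever we differentiate through y.

Set F(x, y) = (left side) − (right side), so the curve is F = 0. Differentiating each term of F:
  d/dx[-x^2/49] = -2x/49
  d/dx[y^2/36] = y·y'/18
  d/dx[-3] = 0

Collecting, the y'-free part is the partial derivative in x and the y' coefficient is the partial derivative in y:
  ∂F/∂x = -2x/49
  ∂F/∂y = y/18

so d/dx[F(x, y(x))] = ∂F/∂x + (∂F/∂y)·y' = 0. Rearranging,
  dy/dx = -(∂F/∂x)/(∂F/∂y) = -(-2x/49)/(y/18) = 36x/(49y)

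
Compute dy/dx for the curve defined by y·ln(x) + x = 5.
Differentiate both sides with respect to x, treating y as y(x). By the chain rule, any term containing y contributes a factor of y' = dy/dx when we differentiate it.

Move every term to one side and write the relation as F(x, y) = 0. Term by term,
  d/dx[x] = 1
  d/dx[y·ln(x)] = y'·ln(x) + y/x
  d/dx[-5] = 0

The pieces without y' make up ∂F/∂x and the coefficient of y' is ∂F/∂y:
  ∂F/∂x = 1 + y/x,
  ∂F/∂y = ln(x).

Since d/dx[F] = ∂F/∂x + (∂F/∂y)·y' = 0, solve for y':
  (∂F/∂y)·y' = -∂F/∂x
  dy/dx = -(∂F/∂x)/(∂F/∂y) = -(1 + y/x)/(ln(x))
        = -((x + y)/x)/(ln(x)) = (-x - y)/(x·ln(x))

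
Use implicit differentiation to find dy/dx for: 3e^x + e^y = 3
Take d/dx of both sides. Since y is implicitly a function of x, the chain rule attaches a y' = dy/dx factor whenever we differentiate through y.

Set F(x, y) = (left side) − (right side), so the curve is F = 0. Differentiating each term of F:
  d/dx[3e^(x)] = 3e^(x)
  d/dx[e^(y)] = y'·e^(y)
  d/dx[-3] = 0

Collecting, the y'-free part is the partial derivative in x and the y' coefficient is the partial derivative in y:
  ∂F/∂x = 3e^(x)
  ∂F/∂y = e^(y)

so d/dx[F(x, y(x))] = ∂F/∂x + (∂F/∂y)·y' = 0. Rearranging,
  dy/dx = -(∂F/∂x)/(∂F/∂y) = -(3e^(x))/(e^(y)) = -3e^(x - y)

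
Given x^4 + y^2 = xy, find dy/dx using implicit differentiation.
Differentiate both sides with respect to x, treating y as y(x). By the chain rule, any term containing y contributes a factor of y' = dy/dx when we differentiate it.

Move every term to one side and write the relation as F(x, y) = 0. Term by term,
  d/dx[x^4] = 4x^3
  d/dx[-xy] = -x·y' - y
  d/dx[y^2] = 2y·y'

The pieces without y' make up ∂F/∂x and the coefficient of y' is ∂F/∂y:
  ∂F/∂x = 4x^3 - y,
  ∂F/∂y = -x + 2y.

Since d/dx[F] = ∂F/∂x + (∂F/∂y)·y' = 0, solve for y':
  (∂F/∂y)·y' = -∂F/∂x
  dy/dx = -(∂F/∂x)/(∂F/∂y) = -(4x^3 - y)/(-x + 2y) = (4x^3 - y)/(x - 2y)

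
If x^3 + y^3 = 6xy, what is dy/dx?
Differentiate both sides with respect to x, treating y as y(x). By the chain rule, any term containing y contributes a factor of y' = dy/dx when we differentiate it.

Move every term to one side and write the relation as F(x, y) = 0. Term by term,
  d/dx[x^3] = 3x^2
  d/dx[-6xy] = -6x·y' - 6y
  d/dx[y^3] = 3y^2·y'

The pieces without y' make up ∂F/∂x and the coefficient of y' is ∂F/∂y:
  ∂F/∂x = 3x^2 - 6y,
  ∂F/∂y = -6x + 3y^2.

Since d/dx[F] = ∂F/∂x + (∂F/∂y)·y' = 0, solve for y':
  (∂F/∂y)·y' = -∂F/∂x
  dy/dx = -(∂F/∂x)/(∂F/∂y) = -(3x^2 - 6y)/(-6x + 3y^2) = (x^2 - 2y)/(2x - y^2)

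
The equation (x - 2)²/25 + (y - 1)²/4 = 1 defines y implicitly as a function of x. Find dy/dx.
Take d/dx of both sides. Since y is implicitly a function of x, the chain rule attaches a y' = dy/dx factor whenever we differentiate through y.

Set F(x, y) = (left side) − (right side), so the curve is F = 0. Differentiating each term of F:
  d/dx[(x - 2)^2/25] = 2x/25 - 4/25
  d/dx[(y - 1)^2/4] = y'(y - 1)/2
  d/dx[-1] = 0

Collecting, the y'-free part is the partial derivative in x and the y' coefficient is the partial derivative in y:
  ∂F/∂x = 2x/25 - 4/25
  ∂F/∂y = y/2 - 1/2

so d/dx[F(x, y(x))] = ∂F/∂x + (∂F/∂y)·y' = 0. Rearranging,
  dy/dx = -(∂F/∂x)/(∂F/∂y) = -(2x/25 - 4/25)/(y/2 - 1/2)
        = -(2(x - 2)/25)/((y - 1)/2) = 4(2 - x)/(25(y - 1))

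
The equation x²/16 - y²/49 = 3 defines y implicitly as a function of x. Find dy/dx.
Take d/dx of both sides. Since y is implicitly a function of x, the chain rule attaches a y' = dy/dx factor whenever we differentiate through y.

Set F(x, y) = (left side) − (right side), so the curve is F = 0. Differentiating each term of F:
  d/dx[x^2/16] = x/8
  d/dx[-y^2/49] = -2y·y'/49
  d/dx[-3] = 0

Collecting, the y'-free part is the partial derivative in x and the y' coefficient is the partial derivative in y:
  ∂F/∂x = x/8
  ∂F/∂y = -2y/49

so d/dx[F(x, y(x))] = ∂F/∂x + (∂F/∂y)·y' = 0. Rearranging,
  dy/dx = -(∂F/∂x)/(∂F/∂y) = -(x/8)/(-2y/49) = 49x/(16y)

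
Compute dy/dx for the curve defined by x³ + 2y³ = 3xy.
Differentiate both sides with respect to x, treating y as y(x). By the chain rule, any term containing y contributes a factor of y' = dy/dx when we differentiate it.

Move every term to one side and write the relation as F(x, y) = 0. Term by term,
  d/dx[x^3] = 3x^2
  d/dx[-3xy] = -3x·y' - 3y
  d/dx[2y^3] = 6y^2·y'

The pieces without y' make up ∂F/∂x and the coefficient of y' is ∂F/∂y:
  ∂F/∂x = 3x^2 - 3y,
  ∂F/∂y = -3x + 6y^2.

Since d/dx[F] = ∂F/∂x + (∂F/∂y)·y' = 0, solve for y':
  (∂F/∂y)·y' = -∂F/∂x
  dy/dx = -(∂F/∂x)/(∂F/∂y) = -(3x^2 - 3y)/(-3x + 6y^2) = (x^2 - y)/(x - 2y^2)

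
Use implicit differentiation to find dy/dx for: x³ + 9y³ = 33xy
Take d/dx of both sides. Since y is implicitly a function of x, the chain rule attaches a y' = dy/dx factor whenever we differentiate through y.

Set F(x, y) = (left side) − (right side), so the curve is F = 0. Differentiating each term of F:
  d/dx[x^3] = 3x^2
  d/dx[-33xy] = -33x·y' - 33y
  d/dx[9y^3] = 27y^2·y'

Collecting, the y'-free part is the partial derivative in x and the y' coefficient is the partial derivative in y:
  ∂F/∂x = 3x^2 - 33y
  ∂F/∂y = -33x + 27y^2

so d/dx[F(x, y(x))] = ∂F/∂x + (∂F/∂y)·y' = 0. Rearranging,
  dy/dx = -(∂F/∂x)/(∂F/∂y) = -(3x^2 - 33y)/(-33x + 27y^2) = (x^2 - 11y)/(11x - 9y^2)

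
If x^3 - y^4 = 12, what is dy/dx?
Take d/dx of both sides. Since y is implicitly a function of x, the chain rule attaches a y' = dy/dx factor whenever we differentiate through y.

Set F(x, y) = (left side) − (right side), so the curve is F = 0. Differentiating each term of F:
  d/dx[x^3] = 3x^2
  d/dx[-y^4] = -4y^3·y'
  d/dx[-12] = 0

Collecting, the y'-free part is the partial derivative in x and the y' coefficient is the partial derivative in y:
  ∂F/∂x = 3x^2
  ∂F/∂y = -4y^3

so d/dx[F(x, y(x))] = ∂F/∂x + (∂F/∂y)·y' = 0. Rearranging,
  dy/dx = -(∂F/∂x)/(∂F/∂y) = -(3x^2)/(-4y^3) = 3x^2/(4y^3)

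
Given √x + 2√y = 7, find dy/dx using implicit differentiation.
Differentiate both sides with respect to x, treating y as y(x). By the chain rule, any term containing y contributes a factor of y' = dy/dx when we differentiate it.

Move every term to one side and write the relation as F(x, y) = 0. Term by term,
  d/dx[√(x)] = 1/(2√(x))
  d/dx[2√(y)] = y'/√(y)
  d/dx[-7] = 0

The pieces without y' make up ∂F/∂x and the coefficient of y' is ∂F/∂y:
  ∂F/∂x = 1/(2√(x)),
  ∂F/∂y = 1/√(y).

Since d/dx[F] = ∂F/∂x + (∂F/∂y)·y' = 0, solve for y':
  (∂F/∂y)·y' = -∂F/∂x
  dy/dx = -(∂F/∂x)/(∂F/∂y) = -(1/(2√(x)))/(1/√(y)) = -√(y)/(2√(x))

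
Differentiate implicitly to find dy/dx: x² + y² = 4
Differentiate both sides with respect to x, treating y as y(x). By the chain rule, any term containing y contributes a factor of y' = dy/dx when we differentiate it.

Move every term to one side and write the relation as F(x, y) = 0. Term by term,
  d/dx[x^2] = 2x
  d/dx[y^2] = 2y·y'
  d/dx[-4] = 0

The pieces without y' make up ∂F/∂x and the coefficient of y' is ∂F/∂y:
  ∂F/∂x = 2x,
  ∂F/∂y = 2y.

Since d/dx[F] = ∂F/∂x + (∂F/∂y)·y' = 0, solve for y':
  (∂F/∂y)·y' = -∂F/∂x
  dy/dx = -(∂F/∂x)/(∂F/∂y) = -(2x)/(2y) = -x/y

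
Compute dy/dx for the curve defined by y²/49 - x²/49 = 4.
Take d/dx of both sides. Since y is implicitly a function of x, the chain rule attaches a y' = dy/dx factor whenever we differentiate through y.

Set F(x, y) = (left side) − (right side), so the curve is F = 0. Differentiating each term of F:
  d/dx[-x^2/49] = -2x/49
  d/dx[y^2/49] = 2y·y'/49
  d/dx[-4] = 0

Collecting, the y'-free part is the partial derivative in x and the y' coefficient is the partial derivative in y:
  ∂F/∂x = -2x/49
  ∂F/∂y = 2y/49

so d/dx[F(x, y(x))] = ∂F/∂x + (∂F/∂y)·y' = 0. Rearranging,
  dy/dx = -(∂F/∂x)/(∂F/∂y) = -(-2x/49)/(2y/49) = x/y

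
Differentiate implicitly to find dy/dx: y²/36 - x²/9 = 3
Take d/dx of both sides. Since y is implicitly a function of x, the chain rule attaches a y' = dy/dx factor whenever we differentiate through y.

Set F(x, y) = (left side) − (right side), so the curve is F = 0. Differentiating each term of F:
  d/dx[-x^2/9] = -2x/9
  d/dx[y^2/36] = y·y'/18
  d/dx[-3] = 0

Collecting, the y'-free part is the partial derivative in x and the y' coefficient is the partial derivative in y:
  ∂F/∂x = -2x/9
  ∂F/∂y = y/18

so d/dx[F(x, y(x))] = ∂F/∂x + (∂F/∂y)·y' = 0. Rearranging,
  dy/dx = -(∂F/∂x)/(∂F/∂y) = -(-2x/9)/(y/18) = 4x/y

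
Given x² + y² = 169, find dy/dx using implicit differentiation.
Differentiate the relation implicitly: treat y = y(x) and apply the chain rule, so every y-derivative picks up a y' = dy/dx factor.

With everything moved to the left-hand side, differentiate term by term:
  d/dx[x^2] = 2x
  d/dx[y^2] = 2y·y'
  d/dx[-169] = 0

Separating the contributions that come from x directly and those that come through y:
  without y':      2x
  multiplying y':  2y

so (2x) + (2y)·y' = 0, and therefore
  dy/dx = -(2x)/(2y) = -x/y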